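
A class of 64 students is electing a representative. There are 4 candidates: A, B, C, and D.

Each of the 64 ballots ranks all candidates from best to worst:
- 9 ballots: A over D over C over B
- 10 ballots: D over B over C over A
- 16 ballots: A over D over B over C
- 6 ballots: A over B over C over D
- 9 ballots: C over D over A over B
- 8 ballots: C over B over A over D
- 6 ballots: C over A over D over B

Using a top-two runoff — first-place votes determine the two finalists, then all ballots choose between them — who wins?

Round 1 first-place votes: A 31, B 0, C 23, D 10. A and C advance.
Runoff: A is ranked above C on 31 ballots, C above A on 33.

C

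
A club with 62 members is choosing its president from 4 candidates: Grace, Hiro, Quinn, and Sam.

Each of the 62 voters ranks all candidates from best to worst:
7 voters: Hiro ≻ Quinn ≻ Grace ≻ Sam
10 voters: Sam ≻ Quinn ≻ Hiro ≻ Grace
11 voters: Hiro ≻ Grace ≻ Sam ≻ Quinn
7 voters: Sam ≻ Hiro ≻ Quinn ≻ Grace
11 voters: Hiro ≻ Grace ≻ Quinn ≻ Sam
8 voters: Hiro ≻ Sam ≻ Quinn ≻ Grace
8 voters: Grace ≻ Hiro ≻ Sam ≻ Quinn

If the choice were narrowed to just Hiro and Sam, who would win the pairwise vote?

Hiro is ranked above Sam on 45 ballots; Sam above Hiro on 17.

Hiro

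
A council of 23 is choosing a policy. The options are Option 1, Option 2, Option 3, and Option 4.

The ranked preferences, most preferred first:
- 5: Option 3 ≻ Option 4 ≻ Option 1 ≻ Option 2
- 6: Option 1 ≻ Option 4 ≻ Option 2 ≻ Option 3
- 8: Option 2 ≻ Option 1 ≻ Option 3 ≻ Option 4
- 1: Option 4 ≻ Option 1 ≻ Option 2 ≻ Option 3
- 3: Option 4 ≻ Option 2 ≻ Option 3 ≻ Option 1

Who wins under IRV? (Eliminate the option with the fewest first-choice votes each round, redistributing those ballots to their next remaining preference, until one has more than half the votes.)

Option 1

Round 1: Option 1 6, Option 2 8, Option 3 5, Option 4 4. Option 4 eliminated.
Round 2: Option 1 7, Option 2 11, Option 3 5. Option 3 eliminated.
Round 3: Option 1 12, Option 2 11. Option 1 has a majority (≥12).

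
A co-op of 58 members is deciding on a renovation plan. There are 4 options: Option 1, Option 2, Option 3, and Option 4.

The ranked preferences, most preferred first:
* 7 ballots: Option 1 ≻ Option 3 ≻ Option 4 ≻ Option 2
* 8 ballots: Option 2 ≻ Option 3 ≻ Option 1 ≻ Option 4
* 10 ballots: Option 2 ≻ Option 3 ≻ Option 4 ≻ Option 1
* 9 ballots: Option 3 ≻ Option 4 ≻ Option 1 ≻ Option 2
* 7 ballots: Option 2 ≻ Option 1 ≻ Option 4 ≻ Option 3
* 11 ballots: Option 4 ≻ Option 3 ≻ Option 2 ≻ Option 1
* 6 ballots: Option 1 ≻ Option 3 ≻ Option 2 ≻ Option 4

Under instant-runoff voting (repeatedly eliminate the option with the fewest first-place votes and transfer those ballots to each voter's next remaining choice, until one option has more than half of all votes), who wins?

Round 1: Option 1 13, Option 2 25, Option 3 9, Option 4 11. Option 3 eliminated.
Round 2: Option 1 13, Option 2 25, Option 4 20. Option 1 eliminated.
Round 3: Option 2 31, Option 4 27. Option 2 has a majority (≥30).

Option 2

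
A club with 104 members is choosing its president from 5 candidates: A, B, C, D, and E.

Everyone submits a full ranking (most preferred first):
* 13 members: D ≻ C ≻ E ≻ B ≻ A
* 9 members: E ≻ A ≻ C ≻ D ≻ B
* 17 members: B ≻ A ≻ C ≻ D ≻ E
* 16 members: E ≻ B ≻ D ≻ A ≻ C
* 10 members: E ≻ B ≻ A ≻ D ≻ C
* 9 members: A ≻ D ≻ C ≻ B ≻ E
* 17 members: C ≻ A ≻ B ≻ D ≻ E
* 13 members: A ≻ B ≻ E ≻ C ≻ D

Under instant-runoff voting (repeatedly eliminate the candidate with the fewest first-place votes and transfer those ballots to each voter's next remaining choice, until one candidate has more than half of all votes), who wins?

Round 1: A 22, B 17, C 17, D 13, E 35. D eliminated.
Round 2: A 22, B 17, C 30, E 35. B eliminated.
Round 3: A 39, C 30, E 35. C eliminated.
Round 4: A 56, E 48. A has a majority (≥53).

A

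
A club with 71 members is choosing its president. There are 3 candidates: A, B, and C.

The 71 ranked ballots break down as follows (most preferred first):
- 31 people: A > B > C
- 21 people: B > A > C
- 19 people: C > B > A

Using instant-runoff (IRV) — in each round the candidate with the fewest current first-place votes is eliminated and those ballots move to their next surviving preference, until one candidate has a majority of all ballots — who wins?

Round 1: A 31, B 21, C 19. C eliminated.
Round 2: A 31, B 40. B has a majority (≥36).

B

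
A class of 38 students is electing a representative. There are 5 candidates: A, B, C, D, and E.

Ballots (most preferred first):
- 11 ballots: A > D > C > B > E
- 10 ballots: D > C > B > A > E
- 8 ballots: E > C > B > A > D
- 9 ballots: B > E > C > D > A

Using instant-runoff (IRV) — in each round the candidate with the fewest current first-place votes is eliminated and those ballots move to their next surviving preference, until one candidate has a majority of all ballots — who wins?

Round 1: A 11, B 9, C 0, D 10, E 8. C eliminated.
Round 2: A 11, B 9, D 10, E 8. E eliminated.
Round 3: A 11, B 17, D 10. D eliminated.
Round 4: A 11, B 27. B has a majority (≥20).

B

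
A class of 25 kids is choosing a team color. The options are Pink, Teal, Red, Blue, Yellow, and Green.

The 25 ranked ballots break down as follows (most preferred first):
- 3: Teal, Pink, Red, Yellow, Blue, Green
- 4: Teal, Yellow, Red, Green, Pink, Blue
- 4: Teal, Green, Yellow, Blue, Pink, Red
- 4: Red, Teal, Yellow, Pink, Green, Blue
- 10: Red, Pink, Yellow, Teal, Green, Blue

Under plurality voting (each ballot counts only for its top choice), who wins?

First-place votes: Pink 0, Teal 11, Red 14, Blue 0, Yellow 0, Green 0.

Red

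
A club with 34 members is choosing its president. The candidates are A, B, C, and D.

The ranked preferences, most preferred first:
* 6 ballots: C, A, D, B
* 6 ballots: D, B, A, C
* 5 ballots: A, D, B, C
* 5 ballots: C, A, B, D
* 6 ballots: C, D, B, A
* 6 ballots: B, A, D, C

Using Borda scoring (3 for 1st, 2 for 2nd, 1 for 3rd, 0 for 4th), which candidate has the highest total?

A: 6×2 + 6×1 + 5×3 + 5×2 + 6×0 + 6×2 = 55
B: 6×0 + 6×2 + 5×1 + 5×1 + 6×1 + 6×3 = 46
C: 6×3 + 6×0 + 5×0 + 5×3 + 6×3 + 6×0 = 51
D: 6×1 + 6×3 + 5×2 + 5×0 + 6×2 + 6×1 = 52

A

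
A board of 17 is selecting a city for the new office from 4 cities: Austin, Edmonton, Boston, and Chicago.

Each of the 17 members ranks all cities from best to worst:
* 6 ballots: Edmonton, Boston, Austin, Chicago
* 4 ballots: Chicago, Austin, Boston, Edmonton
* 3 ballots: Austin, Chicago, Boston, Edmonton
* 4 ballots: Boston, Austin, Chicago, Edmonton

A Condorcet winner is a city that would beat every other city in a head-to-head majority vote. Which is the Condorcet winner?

Boston

Boston vs Austin: 10–7
Boston vs Edmonton: 11–6
Boston vs Chicago: 10–7
Boston beats every other city.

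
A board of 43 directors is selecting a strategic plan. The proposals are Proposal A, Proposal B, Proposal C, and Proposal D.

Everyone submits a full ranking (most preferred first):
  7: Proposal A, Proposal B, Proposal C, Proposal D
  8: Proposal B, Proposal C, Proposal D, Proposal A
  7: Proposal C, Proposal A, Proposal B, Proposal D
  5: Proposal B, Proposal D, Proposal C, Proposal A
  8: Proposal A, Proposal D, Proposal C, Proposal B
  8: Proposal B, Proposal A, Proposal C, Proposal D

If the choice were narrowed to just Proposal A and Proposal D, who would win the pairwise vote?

Proposal A

Proposal A is ranked above Proposal D on 30 ballots; Proposal D above Proposal A on 13.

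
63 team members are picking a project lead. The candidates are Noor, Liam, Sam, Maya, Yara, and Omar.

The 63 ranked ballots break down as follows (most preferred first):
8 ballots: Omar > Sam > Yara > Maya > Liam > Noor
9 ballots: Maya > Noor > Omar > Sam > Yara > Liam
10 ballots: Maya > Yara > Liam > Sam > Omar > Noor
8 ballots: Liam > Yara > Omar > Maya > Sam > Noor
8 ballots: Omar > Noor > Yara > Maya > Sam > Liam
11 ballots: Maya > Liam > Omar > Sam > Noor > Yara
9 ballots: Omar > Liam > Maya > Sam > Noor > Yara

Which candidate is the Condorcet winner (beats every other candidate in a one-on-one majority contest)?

Omar vs Noor: 54–9
Omar vs Liam: 34–29
Omar vs Sam: 53–10
Omar vs Maya: 33–30
Omar vs Yara: 45–18
Omar beats every other candidate.

Omar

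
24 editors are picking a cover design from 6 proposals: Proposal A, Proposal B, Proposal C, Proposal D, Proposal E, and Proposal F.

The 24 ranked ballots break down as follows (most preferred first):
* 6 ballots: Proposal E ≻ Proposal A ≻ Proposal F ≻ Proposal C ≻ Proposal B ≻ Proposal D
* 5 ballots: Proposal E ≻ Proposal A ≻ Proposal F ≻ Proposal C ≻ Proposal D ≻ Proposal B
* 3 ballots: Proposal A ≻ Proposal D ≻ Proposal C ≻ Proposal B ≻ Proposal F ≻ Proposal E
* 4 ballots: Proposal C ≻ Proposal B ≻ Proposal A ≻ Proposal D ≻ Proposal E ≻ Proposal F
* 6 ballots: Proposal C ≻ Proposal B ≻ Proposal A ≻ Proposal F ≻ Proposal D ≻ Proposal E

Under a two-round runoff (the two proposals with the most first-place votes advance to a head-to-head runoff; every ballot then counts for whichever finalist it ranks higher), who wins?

Proposal C

Round 1 first-place votes: Proposal A 3, Proposal B 0, Proposal C 10, Proposal D 0, Proposal E 11, Proposal F 0. Proposal E and Proposal C advance.
Runoff: Proposal E is ranked above Proposal C on 11 ballots, Proposal C above Proposal E on 13.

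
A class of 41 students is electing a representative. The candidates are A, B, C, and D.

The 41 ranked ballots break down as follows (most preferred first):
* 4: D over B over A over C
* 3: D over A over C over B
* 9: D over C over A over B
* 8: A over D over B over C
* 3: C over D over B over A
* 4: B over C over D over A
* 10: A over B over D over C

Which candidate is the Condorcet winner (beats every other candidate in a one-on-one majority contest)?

D vs A: 23–18
D vs B: 27–14
D vs C: 34–7
D beats every other candidate.

D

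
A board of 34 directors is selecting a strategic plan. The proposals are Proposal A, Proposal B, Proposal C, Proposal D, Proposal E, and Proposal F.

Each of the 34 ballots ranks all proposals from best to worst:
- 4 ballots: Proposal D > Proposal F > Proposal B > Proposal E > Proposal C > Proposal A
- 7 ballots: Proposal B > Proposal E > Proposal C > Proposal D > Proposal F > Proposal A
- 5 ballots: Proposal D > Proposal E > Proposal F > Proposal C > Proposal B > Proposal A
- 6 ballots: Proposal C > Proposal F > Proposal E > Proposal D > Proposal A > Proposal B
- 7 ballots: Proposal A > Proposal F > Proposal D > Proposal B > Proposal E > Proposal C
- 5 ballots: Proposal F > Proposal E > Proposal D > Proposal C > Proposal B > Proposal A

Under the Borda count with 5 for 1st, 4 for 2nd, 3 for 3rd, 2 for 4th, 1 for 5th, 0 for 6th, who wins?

Proposal F

Proposal A: 4×0 + 7×0 + 5×0 + 6×1 + 7×5 + 5×0 = 41
Proposal B: 4×3 + 7×5 + 5×1 + 6×0 + 7×2 + 5×1 = 71
Proposal C: 4×1 + 7×3 + 5×2 + 6×5 + 7×0 + 5×2 = 75
Proposal D: 4×5 + 7×2 + 5×5 + 6×2 + 7×3 + 5×3 = 107
Proposal E: 4×2 + 7×4 + 5×4 + 6×3 + 7×1 + 5×4 = 101
Proposal F: 4×4 + 7×1 + 5×3 + 6×4 + 7×4 + 5×5 = 115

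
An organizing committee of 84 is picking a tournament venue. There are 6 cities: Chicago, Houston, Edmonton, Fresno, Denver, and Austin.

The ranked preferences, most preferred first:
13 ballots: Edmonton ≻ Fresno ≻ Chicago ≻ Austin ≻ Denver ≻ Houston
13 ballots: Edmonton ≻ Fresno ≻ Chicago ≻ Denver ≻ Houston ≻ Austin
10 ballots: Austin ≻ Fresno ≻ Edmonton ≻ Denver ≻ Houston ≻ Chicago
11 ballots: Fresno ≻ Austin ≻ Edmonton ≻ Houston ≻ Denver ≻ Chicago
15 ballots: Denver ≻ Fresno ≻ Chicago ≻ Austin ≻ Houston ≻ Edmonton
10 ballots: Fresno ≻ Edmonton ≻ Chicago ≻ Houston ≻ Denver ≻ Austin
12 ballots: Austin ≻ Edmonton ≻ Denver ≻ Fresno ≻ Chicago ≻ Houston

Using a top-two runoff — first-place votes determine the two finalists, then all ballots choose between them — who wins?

Round 1 first-place votes: Chicago 0, Houston 0, Edmonton 26, Fresno 21, Denver 15, Austin 22. Edmonton and Austin advance.
Runoff: Edmonton is ranked above Austin on 36 ballots, Austin above Edmonton on 48.

Austin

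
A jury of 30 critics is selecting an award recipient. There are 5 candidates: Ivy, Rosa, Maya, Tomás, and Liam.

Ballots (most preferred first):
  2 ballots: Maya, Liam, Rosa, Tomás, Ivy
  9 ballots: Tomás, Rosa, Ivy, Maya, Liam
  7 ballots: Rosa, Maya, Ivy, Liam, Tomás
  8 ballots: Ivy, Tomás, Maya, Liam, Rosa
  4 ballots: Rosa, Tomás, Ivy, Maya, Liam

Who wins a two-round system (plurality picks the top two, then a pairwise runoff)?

Tomás

Round 1 first-place votes: Ivy 8, Rosa 11, Maya 2, Tomás 9, Liam 0. Rosa and Tomás advance.
Runoff: Rosa is ranked above Tomás on 13 ballots, Tomás above Rosa on 17.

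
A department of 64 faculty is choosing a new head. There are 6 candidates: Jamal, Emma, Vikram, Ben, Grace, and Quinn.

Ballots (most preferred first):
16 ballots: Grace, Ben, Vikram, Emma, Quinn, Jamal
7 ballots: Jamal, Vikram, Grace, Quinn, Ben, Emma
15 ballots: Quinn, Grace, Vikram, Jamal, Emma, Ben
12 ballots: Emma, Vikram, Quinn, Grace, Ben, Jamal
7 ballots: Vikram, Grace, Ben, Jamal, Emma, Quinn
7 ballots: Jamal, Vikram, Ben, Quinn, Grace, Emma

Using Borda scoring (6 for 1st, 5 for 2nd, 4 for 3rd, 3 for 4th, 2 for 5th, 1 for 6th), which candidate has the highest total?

Jamal: 16×1 + 7×6 + 15×3 + 12×1 + 7×3 + 7×6 = 178
Emma: 16×3 + 7×1 + 15×2 + 12×6 + 7×2 + 7×1 = 178
Vikram: 16×4 + 7×5 + 15×4 + 12×5 + 7×6 + 7×5 = 296
Ben: 16×5 + 7×2 + 15×1 + 12×2 + 7×4 + 7×4 = 189
Grace: 16×6 + 7×4 + 15×5 + 12×3 + 7×5 + 7×2 = 284
Quinn: 16×2 + 7×3 + 15×6 + 12×4 + 7×1 + 7×3 = 219

Vikram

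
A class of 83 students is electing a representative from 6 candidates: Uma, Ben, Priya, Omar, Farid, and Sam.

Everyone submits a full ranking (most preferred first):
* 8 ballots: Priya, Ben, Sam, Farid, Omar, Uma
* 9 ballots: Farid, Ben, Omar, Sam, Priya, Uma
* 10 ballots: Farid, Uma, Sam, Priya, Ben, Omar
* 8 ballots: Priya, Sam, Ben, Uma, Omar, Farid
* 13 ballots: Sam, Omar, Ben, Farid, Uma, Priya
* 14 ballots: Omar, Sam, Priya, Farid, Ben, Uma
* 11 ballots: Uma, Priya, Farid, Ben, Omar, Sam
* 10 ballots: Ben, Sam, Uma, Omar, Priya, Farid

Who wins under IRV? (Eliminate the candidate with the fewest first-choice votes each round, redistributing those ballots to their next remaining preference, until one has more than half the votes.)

Sam

Round 1: Uma 11, Ben 10, Priya 16, Omar 14, Farid 19, Sam 13. Ben eliminated.
Round 2: Uma 11, Priya 16, Omar 14, Farid 19, Sam 23. Uma eliminated.
Round 3: Priya 27, Omar 14, Farid 19, Sam 23. Omar eliminated.
Round 4: Priya 27, Farid 19, Sam 37. Farid eliminated.
Round 5: Priya 27, Sam 56. Sam has a majority (≥42).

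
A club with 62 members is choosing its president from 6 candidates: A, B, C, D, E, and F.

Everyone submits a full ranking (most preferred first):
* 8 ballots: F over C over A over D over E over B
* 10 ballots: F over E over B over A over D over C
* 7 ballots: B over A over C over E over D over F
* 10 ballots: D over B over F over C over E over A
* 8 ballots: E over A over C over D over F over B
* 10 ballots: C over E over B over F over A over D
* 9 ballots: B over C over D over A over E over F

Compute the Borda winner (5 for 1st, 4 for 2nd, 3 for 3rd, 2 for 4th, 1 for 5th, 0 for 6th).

C

A: 8×3 + 10×2 + 7×4 + 10×0 + 8×4 + 10×1 + 9×2 = 132
B: 8×0 + 10×3 + 7×5 + 10×4 + 8×0 + 10×3 + 9×5 = 180
C: 8×4 + 10×0 + 7×3 + 10×2 + 8×3 + 10×5 + 9×4 = 183
D: 8×2 + 10×1 + 7×1 + 10×5 + 8×2 + 10×0 + 9×3 = 126
E: 8×1 + 10×4 + 7×2 + 10×1 + 8×5 + 10×4 + 9×1 = 161
F: 8×5 + 10×5 + 7×0 + 10×3 + 8×1 + 10×2 + 9×0 = 148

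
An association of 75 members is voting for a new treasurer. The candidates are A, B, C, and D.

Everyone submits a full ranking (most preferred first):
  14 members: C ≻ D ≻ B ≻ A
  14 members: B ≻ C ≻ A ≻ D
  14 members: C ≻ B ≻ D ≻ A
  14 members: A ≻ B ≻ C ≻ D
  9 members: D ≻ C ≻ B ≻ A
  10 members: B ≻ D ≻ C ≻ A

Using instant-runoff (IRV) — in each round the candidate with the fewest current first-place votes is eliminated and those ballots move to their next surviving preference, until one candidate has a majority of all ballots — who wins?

B

Round 1: A 14, B 24, C 28, D 9. D eliminated.
Round 2: A 14, B 24, C 37. A eliminated.
Round 3: B 38, C 37. B has a majority (≥38).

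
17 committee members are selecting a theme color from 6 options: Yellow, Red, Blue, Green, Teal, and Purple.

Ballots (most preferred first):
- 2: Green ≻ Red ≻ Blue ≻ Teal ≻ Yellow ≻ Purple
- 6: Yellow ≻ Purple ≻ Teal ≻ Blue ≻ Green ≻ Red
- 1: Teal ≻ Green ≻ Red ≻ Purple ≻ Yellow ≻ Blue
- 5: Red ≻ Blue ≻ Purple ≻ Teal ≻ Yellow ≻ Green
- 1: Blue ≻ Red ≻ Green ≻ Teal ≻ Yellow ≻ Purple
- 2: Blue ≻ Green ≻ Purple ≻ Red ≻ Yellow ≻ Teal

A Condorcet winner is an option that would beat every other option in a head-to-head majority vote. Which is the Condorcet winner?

Blue vs Yellow: 10–7
Blue vs Red: 9–8
Blue vs Green: 14–3
Blue vs Teal: 10–7
Blue vs Purple: 10–7
Blue beats every other option.

Blue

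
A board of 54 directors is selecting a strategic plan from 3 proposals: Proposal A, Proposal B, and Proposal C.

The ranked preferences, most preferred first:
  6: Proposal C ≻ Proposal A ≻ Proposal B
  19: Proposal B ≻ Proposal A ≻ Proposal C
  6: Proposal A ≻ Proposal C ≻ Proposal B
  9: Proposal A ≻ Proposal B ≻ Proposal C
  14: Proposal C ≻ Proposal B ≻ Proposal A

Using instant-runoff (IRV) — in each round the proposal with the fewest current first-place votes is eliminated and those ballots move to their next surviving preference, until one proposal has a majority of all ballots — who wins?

Round 1: Proposal A 15, Proposal B 19, Proposal C 20. Proposal A eliminated.
Round 2: Proposal B 28, Proposal C 26. Proposal B has a majority (≥28).

Proposal B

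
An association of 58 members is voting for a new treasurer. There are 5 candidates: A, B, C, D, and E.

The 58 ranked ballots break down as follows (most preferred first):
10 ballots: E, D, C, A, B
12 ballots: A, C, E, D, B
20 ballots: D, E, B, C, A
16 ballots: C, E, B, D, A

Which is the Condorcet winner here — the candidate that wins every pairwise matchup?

E

E vs A: 46–12
E vs B: 58–0
E vs C: 30–28
E vs D: 38–20
E beats every other candidate.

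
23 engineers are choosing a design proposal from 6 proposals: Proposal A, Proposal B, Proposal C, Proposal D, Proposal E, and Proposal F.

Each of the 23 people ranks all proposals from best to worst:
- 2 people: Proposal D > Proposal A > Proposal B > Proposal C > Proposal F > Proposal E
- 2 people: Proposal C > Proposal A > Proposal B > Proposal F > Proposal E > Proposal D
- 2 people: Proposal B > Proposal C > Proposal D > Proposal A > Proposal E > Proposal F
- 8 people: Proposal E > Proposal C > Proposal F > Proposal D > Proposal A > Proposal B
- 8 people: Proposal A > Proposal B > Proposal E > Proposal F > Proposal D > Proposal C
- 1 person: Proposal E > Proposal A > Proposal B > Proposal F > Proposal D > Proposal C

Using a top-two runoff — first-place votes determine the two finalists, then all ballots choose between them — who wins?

Proposal A

Round 1 first-place votes: Proposal A 8, Proposal B 2, Proposal C 2, Proposal D 2, Proposal E 9, Proposal F 0. Proposal E and Proposal A advance.
Runoff: Proposal E is ranked above Proposal A on 9 ballots, Proposal A above Proposal E on 14.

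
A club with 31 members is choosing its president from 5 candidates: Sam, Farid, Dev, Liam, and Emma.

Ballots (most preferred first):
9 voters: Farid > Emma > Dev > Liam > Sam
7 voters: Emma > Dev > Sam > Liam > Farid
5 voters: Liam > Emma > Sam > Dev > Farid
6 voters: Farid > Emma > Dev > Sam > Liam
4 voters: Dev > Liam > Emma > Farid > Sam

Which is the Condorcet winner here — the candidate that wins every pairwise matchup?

Emma

Emma vs Sam: 31–0
Emma vs Farid: 16–15
Emma vs Dev: 27–4
Emma vs Liam: 22–9
Emma beats every other candidate.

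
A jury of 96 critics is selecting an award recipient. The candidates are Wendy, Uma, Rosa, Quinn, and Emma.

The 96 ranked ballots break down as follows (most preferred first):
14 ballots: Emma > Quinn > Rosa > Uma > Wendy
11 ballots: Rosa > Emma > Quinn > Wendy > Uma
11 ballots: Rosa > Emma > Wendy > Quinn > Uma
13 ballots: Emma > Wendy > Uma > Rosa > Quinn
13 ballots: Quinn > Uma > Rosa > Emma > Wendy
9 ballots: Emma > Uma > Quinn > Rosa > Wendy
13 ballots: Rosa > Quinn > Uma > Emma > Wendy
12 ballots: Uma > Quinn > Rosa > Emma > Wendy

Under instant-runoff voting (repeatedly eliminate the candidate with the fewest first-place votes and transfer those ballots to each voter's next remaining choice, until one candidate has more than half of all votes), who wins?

Round 1: Wendy 0, Uma 12, Rosa 35, Quinn 13, Emma 36. Wendy eliminated.
Round 2: Uma 12, Rosa 35, Quinn 13, Emma 36. Uma eliminated.
Round 3: Rosa 35, Quinn 25, Emma 36. Quinn eliminated.
Round 4: Rosa 60, Emma 36. Rosa has a majority (≥49).

Rosa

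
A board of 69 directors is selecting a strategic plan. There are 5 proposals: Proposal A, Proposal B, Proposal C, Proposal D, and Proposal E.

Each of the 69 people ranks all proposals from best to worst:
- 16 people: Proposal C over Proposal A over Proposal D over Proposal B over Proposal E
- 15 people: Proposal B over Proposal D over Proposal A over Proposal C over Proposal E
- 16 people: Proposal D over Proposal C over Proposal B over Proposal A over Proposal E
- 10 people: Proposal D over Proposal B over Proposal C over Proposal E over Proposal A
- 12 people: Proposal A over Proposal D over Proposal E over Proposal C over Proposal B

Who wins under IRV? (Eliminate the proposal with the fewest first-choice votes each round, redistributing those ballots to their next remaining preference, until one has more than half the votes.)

Proposal D

Round 1: Proposal A 12, Proposal B 15, Proposal C 16, Proposal D 26, Proposal E 0. Proposal E eliminated.
Round 2: Proposal A 12, Proposal B 15, Proposal C 16, Proposal D 26. Proposal A eliminated.
Round 3: Proposal B 15, Proposal C 16, Proposal D 38. Proposal D has a majority (≥35).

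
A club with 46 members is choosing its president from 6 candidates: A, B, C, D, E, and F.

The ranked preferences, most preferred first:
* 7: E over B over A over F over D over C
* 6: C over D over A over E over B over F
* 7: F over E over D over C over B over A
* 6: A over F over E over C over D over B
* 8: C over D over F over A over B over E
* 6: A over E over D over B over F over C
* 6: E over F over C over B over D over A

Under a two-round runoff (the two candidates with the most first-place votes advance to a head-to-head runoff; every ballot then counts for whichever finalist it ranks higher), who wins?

E

Round 1 first-place votes: A 12, B 0, C 14, D 0, E 13, F 7. C and E advance.
Runoff: C is ranked above E on 14 ballots, E above C on 32.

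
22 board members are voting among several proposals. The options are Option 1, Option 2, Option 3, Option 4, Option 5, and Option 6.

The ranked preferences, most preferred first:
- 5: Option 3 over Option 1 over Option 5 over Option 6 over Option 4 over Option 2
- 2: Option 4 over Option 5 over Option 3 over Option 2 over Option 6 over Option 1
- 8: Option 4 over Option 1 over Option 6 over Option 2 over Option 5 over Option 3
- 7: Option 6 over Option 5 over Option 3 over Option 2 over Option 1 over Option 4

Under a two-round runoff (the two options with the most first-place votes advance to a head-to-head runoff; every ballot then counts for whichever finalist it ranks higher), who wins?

Option 6

Round 1 first-place votes: Option 1 0, Option 2 0, Option 3 5, Option 4 10, Option 5 0, Option 6 7. Option 4 and Option 6 advance.
Runoff: Option 4 is ranked above Option 6 on 10 ballots, Option 6 above Option 4 on 12.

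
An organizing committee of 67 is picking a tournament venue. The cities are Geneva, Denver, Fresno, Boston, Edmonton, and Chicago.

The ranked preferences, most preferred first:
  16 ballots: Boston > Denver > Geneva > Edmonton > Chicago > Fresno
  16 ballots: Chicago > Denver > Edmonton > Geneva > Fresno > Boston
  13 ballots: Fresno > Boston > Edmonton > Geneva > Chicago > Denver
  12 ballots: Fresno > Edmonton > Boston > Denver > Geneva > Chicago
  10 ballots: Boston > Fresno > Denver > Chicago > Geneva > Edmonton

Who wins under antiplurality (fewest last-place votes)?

Last-place votes: Geneva 0, Denver 13, Fresno 16, Boston 16, Edmonton 10, Chicago 12.

Geneva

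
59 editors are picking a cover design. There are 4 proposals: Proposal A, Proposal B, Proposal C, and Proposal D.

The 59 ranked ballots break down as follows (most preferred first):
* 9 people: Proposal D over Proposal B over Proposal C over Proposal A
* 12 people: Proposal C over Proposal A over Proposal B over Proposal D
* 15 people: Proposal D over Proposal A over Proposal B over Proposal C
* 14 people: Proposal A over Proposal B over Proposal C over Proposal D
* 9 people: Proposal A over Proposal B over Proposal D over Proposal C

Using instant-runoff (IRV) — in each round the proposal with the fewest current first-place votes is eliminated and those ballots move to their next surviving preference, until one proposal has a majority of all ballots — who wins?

Round 1: Proposal A 23, Proposal B 0, Proposal C 12, Proposal D 24. Proposal B eliminated.
Round 2: Proposal A 23, Proposal C 12, Proposal D 24. Proposal C eliminated.
Round 3: Proposal A 35, Proposal D 24. Proposal A has a majority (≥30).

Proposal A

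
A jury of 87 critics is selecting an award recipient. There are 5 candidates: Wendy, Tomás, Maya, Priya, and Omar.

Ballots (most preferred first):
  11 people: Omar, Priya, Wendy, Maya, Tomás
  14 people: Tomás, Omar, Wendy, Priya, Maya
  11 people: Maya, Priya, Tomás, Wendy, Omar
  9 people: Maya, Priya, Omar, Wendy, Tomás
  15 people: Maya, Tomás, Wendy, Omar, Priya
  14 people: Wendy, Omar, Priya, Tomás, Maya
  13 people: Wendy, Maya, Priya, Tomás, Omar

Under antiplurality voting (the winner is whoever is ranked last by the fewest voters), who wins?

Last-place votes: Wendy 0, Tomás 20, Maya 28, Priya 15, Omar 24.

Wendy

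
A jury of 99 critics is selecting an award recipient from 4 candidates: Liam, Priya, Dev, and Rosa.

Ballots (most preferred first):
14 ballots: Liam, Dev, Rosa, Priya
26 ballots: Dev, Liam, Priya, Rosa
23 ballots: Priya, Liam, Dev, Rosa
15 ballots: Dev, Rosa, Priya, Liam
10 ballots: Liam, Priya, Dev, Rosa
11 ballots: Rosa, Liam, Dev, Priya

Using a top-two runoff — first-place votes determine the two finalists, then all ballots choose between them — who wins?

Liam

Round 1 first-place votes: Liam 24, Priya 23, Dev 41, Rosa 11. Dev and Liam advance.
Runoff: Dev is ranked above Liam on 41 ballots, Liam above Dev on 58.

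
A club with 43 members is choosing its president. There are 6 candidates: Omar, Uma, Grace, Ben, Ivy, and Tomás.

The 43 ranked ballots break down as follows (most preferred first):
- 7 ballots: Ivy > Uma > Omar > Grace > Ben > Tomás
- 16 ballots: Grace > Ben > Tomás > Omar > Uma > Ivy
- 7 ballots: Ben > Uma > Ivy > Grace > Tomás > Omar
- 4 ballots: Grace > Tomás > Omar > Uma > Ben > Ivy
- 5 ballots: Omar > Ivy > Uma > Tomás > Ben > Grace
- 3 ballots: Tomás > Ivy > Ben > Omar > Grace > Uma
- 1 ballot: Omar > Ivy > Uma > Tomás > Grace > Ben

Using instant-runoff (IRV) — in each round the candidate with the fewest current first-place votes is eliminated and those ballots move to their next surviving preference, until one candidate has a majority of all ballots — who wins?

Round 1: Omar 6, Uma 0, Grace 20, Ben 7, Ivy 7, Tomás 3. Uma eliminated.
Round 2: Omar 6, Grace 20, Ben 7, Ivy 7, Tomás 3. Tomás eliminated.
Round 3: Omar 6, Grace 20, Ben 7, Ivy 10. Omar eliminated.
Round 4: Grace 20, Ben 7, Ivy 16. Ben eliminated.
Round 5: Grace 20, Ivy 23. Ivy has a majority (≥22).

Ivy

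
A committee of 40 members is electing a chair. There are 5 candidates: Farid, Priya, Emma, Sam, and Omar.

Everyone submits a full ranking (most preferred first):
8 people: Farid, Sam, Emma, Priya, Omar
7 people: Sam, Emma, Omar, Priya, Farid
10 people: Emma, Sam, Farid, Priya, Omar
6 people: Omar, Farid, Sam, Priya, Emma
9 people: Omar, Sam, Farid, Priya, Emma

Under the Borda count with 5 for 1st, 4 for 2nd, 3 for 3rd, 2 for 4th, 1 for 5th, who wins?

Sam

Farid: 8×5 + 7×1 + 10×3 + 6×4 + 9×3 = 128
Priya: 8×2 + 7×2 + 10×2 + 6×2 + 9×2 = 80
Emma: 8×3 + 7×4 + 10×5 + 6×1 + 9×1 = 117
Sam: 8×4 + 7×5 + 10×4 + 6×3 + 9×4 = 161
Omar: 8×1 + 7×3 + 10×1 + 6×5 + 9×5 = 114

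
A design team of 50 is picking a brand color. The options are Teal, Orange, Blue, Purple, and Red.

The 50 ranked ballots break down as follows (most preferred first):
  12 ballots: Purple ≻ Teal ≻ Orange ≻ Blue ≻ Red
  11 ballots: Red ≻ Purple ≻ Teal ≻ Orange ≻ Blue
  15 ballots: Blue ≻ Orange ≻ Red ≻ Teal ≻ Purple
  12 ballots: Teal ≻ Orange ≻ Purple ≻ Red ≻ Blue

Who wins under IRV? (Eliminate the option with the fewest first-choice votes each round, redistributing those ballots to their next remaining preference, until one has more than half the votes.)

Round 1: Teal 12, Orange 0, Blue 15, Purple 12, Red 11. Orange eliminated.
Round 2: Teal 12, Blue 15, Purple 12, Red 11. Red eliminated.
Round 3: Teal 12, Blue 15, Purple 23. Teal eliminated.
Round 4: Blue 15, Purple 35. Purple has a majority (≥26).

Purple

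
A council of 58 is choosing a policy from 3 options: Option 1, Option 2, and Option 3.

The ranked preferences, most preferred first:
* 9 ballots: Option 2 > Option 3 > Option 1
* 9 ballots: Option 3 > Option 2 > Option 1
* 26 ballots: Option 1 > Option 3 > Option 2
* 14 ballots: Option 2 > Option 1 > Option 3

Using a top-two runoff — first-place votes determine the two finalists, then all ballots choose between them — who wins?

Option 2

Round 1 first-place votes: Option 1 26, Option 2 23, Option 3 9. Option 1 and Option 2 advance.
Runoff: Option 1 is ranked above Option 2 on 26 ballots, Option 2 above Option 1 on 32.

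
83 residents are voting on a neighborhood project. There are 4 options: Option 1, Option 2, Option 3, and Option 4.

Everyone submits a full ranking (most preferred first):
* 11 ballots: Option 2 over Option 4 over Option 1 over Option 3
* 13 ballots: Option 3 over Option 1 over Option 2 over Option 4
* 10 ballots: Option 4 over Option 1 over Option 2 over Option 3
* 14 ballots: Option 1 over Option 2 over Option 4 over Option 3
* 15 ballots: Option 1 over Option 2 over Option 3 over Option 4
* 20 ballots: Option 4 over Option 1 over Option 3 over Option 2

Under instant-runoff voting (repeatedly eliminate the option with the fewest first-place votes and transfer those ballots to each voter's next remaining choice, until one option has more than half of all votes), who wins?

Option 1

Round 1: Option 1 29, Option 2 11, Option 3 13, Option 4 30. Option 2 eliminated.
Round 2: Option 1 29, Option 3 13, Option 4 41. Option 3 eliminated.
Round 3: Option 1 42, Option 4 41. Option 1 has a majority (≥42).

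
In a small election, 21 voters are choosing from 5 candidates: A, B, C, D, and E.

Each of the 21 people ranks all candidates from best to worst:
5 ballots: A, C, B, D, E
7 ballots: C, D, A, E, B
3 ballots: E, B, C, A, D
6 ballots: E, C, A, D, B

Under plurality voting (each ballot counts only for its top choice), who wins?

E

First-place votes: A 5, B 0, C 7, D 0, E 9.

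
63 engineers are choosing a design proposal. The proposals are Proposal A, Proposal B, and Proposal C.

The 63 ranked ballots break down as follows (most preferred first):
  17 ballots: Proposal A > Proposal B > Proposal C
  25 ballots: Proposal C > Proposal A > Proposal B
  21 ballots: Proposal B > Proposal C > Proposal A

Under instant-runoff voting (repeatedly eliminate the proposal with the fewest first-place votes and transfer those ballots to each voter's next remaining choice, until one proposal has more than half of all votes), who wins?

Proposal B

Round 1: Proposal A 17, Proposal B 21, Proposal C 25. Proposal A eliminated.
Round 2: Proposal B 38, Proposal C 25. Proposal B has a majority (≥32).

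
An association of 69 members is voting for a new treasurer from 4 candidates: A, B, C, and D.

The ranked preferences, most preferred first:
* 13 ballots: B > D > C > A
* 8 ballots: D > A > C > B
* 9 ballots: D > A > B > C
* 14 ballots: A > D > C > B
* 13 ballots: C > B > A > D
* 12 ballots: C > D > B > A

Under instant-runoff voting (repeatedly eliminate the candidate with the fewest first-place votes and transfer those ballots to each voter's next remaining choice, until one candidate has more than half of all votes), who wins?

Round 1: A 14, B 13, C 25, D 17. B eliminated.
Round 2: A 14, C 25, D 30. A eliminated.
Round 3: C 25, D 44. D has a majority (≥35).

D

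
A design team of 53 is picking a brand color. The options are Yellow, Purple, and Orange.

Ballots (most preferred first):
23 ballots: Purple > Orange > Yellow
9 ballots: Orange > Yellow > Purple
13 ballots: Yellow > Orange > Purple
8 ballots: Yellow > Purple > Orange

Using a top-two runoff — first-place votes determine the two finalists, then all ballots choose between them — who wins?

Yellow

Round 1 first-place votes: Yellow 21, Purple 23, Orange 9. Purple and Yellow advance.
Runoff: Purple is ranked above Yellow on 23 ballots, Yellow above Purple on 30.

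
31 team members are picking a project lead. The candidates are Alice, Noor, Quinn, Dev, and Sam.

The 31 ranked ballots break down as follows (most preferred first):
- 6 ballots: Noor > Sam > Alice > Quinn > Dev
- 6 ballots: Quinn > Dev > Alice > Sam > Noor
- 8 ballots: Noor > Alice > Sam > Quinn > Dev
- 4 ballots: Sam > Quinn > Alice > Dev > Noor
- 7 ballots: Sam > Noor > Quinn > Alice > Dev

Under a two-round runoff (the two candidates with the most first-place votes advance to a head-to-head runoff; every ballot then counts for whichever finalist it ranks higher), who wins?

Round 1 first-place votes: Alice 0, Noor 14, Quinn 6, Dev 0, Sam 11. Noor and Sam advance.
Runoff: Noor is ranked above Sam on 14 ballots, Sam above Noor on 17.

Sam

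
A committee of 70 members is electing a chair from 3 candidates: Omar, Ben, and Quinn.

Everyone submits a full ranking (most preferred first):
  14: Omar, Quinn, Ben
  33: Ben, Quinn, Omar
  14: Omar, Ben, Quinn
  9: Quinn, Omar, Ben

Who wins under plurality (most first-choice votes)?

Ben

First-place votes: Omar 28, Ben 33, Quinn 9.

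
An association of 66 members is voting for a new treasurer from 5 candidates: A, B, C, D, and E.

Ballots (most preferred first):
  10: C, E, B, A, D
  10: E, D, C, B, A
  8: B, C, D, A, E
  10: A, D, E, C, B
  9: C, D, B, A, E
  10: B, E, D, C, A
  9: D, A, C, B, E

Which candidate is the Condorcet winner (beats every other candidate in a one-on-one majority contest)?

D vs A: 46–20
D vs B: 38–28
D vs C: 39–27
D vs E: 36–30
D beats every other candidate.

D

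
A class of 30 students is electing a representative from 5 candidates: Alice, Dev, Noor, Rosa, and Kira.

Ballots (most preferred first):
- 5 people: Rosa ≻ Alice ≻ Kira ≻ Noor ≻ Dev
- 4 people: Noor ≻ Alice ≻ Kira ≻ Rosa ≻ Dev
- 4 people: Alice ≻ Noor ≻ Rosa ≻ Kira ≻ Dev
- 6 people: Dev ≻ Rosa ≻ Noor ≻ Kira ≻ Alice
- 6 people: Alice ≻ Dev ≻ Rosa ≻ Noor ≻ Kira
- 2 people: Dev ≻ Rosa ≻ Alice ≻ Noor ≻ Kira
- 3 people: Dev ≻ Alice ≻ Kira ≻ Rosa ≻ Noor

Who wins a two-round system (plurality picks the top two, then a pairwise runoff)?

Alice

Round 1 first-place votes: Alice 10, Dev 11, Noor 4, Rosa 5, Kira 0. Dev and Alice advance.
Runoff: Dev is ranked above Alice on 11 ballots, Alice above Dev on 19.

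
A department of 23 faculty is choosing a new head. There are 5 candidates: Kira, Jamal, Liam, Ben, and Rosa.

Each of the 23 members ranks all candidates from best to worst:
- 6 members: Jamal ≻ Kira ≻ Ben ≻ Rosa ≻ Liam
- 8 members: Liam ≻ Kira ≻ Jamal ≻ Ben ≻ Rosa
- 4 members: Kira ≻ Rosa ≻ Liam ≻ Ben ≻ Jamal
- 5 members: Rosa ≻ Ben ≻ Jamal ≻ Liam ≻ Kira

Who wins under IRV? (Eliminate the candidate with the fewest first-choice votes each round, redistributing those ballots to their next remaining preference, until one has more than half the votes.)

Rosa

Round 1: Kira 4, Jamal 6, Liam 8, Ben 0, Rosa 5. Ben eliminated.
Round 2: Kira 4, Jamal 6, Liam 8, Rosa 5. Kira eliminated.
Round 3: Jamal 6, Liam 8, Rosa 9. Jamal eliminated.
Round 4: Liam 8, Rosa 15. Rosa has a majority (≥12).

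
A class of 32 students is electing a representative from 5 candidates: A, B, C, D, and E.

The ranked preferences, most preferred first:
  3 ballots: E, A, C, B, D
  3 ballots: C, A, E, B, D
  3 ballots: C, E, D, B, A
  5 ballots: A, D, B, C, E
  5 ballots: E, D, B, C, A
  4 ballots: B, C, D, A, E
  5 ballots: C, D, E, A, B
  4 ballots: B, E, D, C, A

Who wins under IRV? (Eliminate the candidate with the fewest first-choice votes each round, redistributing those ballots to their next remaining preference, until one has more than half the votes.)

B

Round 1: A 5, B 8, C 11, D 0, E 8. D eliminated.
Round 2: A 5, B 8, C 11, E 8. A eliminated.
Round 3: B 13, C 11, E 8. E eliminated.
Round 4: B 18, C 14. B has a majority (≥17).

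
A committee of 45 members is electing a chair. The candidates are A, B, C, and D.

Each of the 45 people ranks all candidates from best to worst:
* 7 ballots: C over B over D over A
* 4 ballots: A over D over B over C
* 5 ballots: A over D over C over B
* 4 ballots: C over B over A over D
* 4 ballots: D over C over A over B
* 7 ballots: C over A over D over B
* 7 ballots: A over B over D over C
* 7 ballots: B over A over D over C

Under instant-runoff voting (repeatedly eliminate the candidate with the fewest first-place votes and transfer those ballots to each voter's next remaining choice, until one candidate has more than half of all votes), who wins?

Round 1: A 16, B 7, C 18, D 4. D eliminated.
Round 2: A 16, B 7, C 22. B eliminated.
Round 3: A 23, C 22. A has a majority (≥23).

A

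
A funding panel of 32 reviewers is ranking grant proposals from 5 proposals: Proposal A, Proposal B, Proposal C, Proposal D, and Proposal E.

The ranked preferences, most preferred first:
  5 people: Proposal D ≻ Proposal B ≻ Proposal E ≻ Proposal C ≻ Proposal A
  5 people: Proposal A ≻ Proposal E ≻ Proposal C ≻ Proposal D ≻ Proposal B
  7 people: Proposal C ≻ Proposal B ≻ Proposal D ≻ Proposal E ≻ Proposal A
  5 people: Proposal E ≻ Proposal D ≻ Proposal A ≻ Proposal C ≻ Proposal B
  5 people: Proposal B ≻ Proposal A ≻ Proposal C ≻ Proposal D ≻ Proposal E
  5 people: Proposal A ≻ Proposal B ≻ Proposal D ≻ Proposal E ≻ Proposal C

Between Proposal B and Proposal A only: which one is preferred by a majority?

Proposal B

Proposal B is ranked above Proposal A on 17 ballots; Proposal A above Proposal B on 15.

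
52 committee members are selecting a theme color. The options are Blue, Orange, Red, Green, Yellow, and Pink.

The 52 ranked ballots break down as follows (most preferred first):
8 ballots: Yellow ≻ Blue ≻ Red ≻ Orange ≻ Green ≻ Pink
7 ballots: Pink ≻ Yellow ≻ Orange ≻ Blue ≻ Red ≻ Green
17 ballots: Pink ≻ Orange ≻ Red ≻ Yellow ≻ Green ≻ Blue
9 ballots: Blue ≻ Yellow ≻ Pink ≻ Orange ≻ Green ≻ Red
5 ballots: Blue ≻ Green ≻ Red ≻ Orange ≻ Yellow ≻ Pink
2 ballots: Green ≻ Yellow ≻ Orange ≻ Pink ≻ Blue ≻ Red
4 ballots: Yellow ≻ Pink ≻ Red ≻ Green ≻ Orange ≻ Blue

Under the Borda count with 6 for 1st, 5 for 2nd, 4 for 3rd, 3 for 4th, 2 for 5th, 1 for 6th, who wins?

Yellow

Blue: 8×5 + 7×3 + 17×1 + 9×6 + 5×6 + 2×2 + 4×1 = 170
Orange: 8×3 + 7×4 + 17×5 + 9×3 + 5×3 + 2×4 + 4×2 = 195
Red: 8×4 + 7×2 + 17×4 + 9×1 + 5×4 + 2×1 + 4×4 = 161
Green: 8×2 + 7×1 + 17×2 + 9×2 + 5×5 + 2×6 + 4×3 = 124
Yellow: 8×6 + 7×5 + 17×3 + 9×5 + 5×2 + 2×5 + 4×6 = 223
Pink: 8×1 + 7×6 + 17×6 + 9×4 + 5×1 + 2×3 + 4×5 = 219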